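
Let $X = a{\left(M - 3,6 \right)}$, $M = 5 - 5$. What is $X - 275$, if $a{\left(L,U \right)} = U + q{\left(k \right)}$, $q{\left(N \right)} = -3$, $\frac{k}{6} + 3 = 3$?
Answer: $-272$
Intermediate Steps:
$k = 0$ ($k = -18 + 6 \cdot 3 = -18 + 18 = 0$)
$M = 0$ ($M = 5 - 5 = 0$)
$a{\left(L,U \right)} = -3 + U$ ($a{\left(L,U \right)} = U - 3 = -3 + U$)
$X = 3$ ($X = -3 + 6 = 3$)
$X - 275 = 3 - 275 = -272$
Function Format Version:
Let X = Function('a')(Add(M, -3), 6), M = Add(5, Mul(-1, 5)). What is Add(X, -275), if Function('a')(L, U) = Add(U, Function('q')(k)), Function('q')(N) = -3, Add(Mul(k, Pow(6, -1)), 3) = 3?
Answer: -272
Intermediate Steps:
k = 0 (k = Add(-18, Mul(6, 3)) = Add(-18, 18) = 0)
M = 0 (M = Add(5, -5) = 0)
Function('a')(L, U) = Add(-3, U) (Function('a')(L, U) = Add(U, -3) = Add(-3, U))
X = 3 (X = Add(-3, 6) = 3)
Add(X, -275) = Add(3, -275) = -272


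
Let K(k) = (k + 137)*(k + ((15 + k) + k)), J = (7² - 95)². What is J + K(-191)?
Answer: 32248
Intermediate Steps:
J = 2116 (J = (49 - 95)² = (-46)² = 2116)
K(k) = (15 + 3*k)*(137 + k) (K(k) = (137 + k)*(k + (15 + 2*k)) = (137 + k)*(15 + 3*k) = (15 + 3*k)*(137 + k))
J + K(-191) = 2116 + (2055 + 3*(-191)² + 426*(-191)) = 2116 + (2055 + 3*36481 - 81366) = 2116 + (2055 + 109443 - 81366) = 2116 + 30132 = 32248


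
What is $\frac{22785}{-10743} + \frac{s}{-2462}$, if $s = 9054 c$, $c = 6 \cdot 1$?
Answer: $- \frac{106616567}{4408211} \approx -24.186$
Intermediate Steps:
$c = 6$
$s = 54324$ ($s = 9054 \cdot 6 = 54324$)
$\frac{22785}{-10743} + \frac{s}{-2462} = \frac{22785}{-10743} + \frac{54324}{-2462} = 22785 \left(- \frac{1}{10743}\right) + 54324 \left(- \frac{1}{2462}\right) = - \frac{7595}{3581} - \frac{27162}{1231} = - \frac{106616567}{4408211}$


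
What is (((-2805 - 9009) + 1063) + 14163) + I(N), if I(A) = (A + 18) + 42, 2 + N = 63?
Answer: 3533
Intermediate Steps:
N = 61 (N = -2 + 63 = 61)
I(A) = 60 + A (I(A) = (18 + A) + 42 = 60 + A)
(((-2805 - 9009) + 1063) + 14163) + I(N) = (((-2805 - 9009) + 1063) + 14163) + (60 + 61) = ((-11814 + 1063) + 14163) + 121 = (-10751 + 14163) + 121 = 3412 + 121 = 3533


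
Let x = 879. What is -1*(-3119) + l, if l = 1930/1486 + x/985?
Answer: 2284259367/731855 ≈ 3121.2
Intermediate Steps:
l = 1603622/731855 (l = 1930/1486 + 879/985 = 1930*(1/1486) + 879*(1/985) = 965/743 + 879/985 = 1603622/731855 ≈ 2.1912)
-1*(-3119) + l = -1*(-3119) + 1603622/731855 = 3119 + 1603622/731855 = 2284259367/731855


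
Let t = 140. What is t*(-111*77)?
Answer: -1196580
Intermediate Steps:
t*(-111*77) = 140*(-111*77) = 140*(-8547) = -1196580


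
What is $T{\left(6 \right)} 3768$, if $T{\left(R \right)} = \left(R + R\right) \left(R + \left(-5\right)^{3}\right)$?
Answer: $-5380704$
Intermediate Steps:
$T{\left(R \right)} = 2 R \left(-125 + R\right)$ ($T{\left(R \right)} = 2 R \left(R - 125\right) = 2 R \left(-125 + R\right)$)
$T{\left(6 \right)} 3768 = 2 \cdot 6 \left(-125 + 6\right) 3768 = 2 \cdot 6 \left(-119\right) 3768 = \left(-1428\right) 3768 = -5380704$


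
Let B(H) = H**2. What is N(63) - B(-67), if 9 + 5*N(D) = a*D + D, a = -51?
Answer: -25604/5 ≈ -5120.8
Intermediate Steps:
N(D) = -9/5 - 10*D (N(D) = -9/5 + (-51*D + D)/5 = -9/5 + (-50*D)/5 = -9/5 - 10*D)
N(63) - B(-67) = (-9/5 - 10*63) - 1*(-67)**2 = (-9/5 - 630) - 1*4489 = -3159/5 - 4489 = -25604/5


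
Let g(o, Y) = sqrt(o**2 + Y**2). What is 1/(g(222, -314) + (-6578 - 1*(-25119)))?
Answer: 18541/343620801 - 2*sqrt(36970)/343620801 ≈ 5.2839e-5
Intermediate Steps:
g(o, Y) = sqrt(Y**2 + o**2)
1/(g(222, -314) + (-6578 - 1*(-25119))) = 1/(sqrt((-314)**2 + 222**2) + (-6578 - 1*(-25119))) = 1/(sqrt(98596 + 49284) + (-6578 + 25119)) = 1/(sqrt(147880) + 18541) = 1/(2*sqrt(36970) + 18541) = 1/(18541 + 2*sqrt(36970))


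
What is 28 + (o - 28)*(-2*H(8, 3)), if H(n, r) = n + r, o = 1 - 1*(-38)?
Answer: -214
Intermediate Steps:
o = 39 (o = 1 + 38 = 39)
28 + (o - 28)*(-2*H(8, 3)) = 28 + (39 - 28)*(-2*(8 + 3)) = 28 + 11*(-2*11) = 28 + 11*(-22) = 28 - 242 = -214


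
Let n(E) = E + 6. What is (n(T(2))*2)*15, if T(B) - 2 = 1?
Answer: 270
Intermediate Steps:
T(B) = 3 (T(B) = 2 + 1 = 3)
n(E) = 6 + E
(n(T(2))*2)*15 = ((6 + 3)*2)*15 = (9*2)*15 = 18*15 = 270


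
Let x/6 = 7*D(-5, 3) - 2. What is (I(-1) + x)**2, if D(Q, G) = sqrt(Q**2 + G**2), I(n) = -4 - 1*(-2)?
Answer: 60172 - 1176*sqrt(34) ≈ 53315.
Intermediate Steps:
I(n) = -2 (I(n) = -4 + 2 = -2)
D(Q, G) = sqrt(G**2 + Q**2)
x = -12 + 42*sqrt(34) (x = 6*(7*sqrt(3**2 + (-5)**2) - 2) = 6*(7*sqrt(9 + 25) - 2) = 6*(7*sqrt(34) - 2) = 6*(-2 + 7*sqrt(34)) = -12 + 42*sqrt(34) ≈ 232.90)
(I(-1) + x)**2 = (-2 + (-12 + 42*sqrt(34)))**2 = (-14 + 42*sqrt(34))**2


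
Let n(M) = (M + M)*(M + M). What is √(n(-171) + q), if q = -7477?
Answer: √109487 ≈ 330.89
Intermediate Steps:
n(M) = 4*M² (n(M) = (2*M)*(2*M) = 4*M²)
√(n(-171) + q) = √(4*(-171)² - 7477) = √(4*29241 - 7477) = √(116964 - 7477) = √109487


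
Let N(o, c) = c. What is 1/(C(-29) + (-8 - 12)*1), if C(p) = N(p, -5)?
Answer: -1/25 ≈ -0.040000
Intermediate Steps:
C(p) = -5
1/(C(-29) + (-8 - 12)*1) = 1/(-5 + (-8 - 12)*1) = 1/(-5 - 20*1) = 1/(-5 - 20) = 1/(-25) = -1/25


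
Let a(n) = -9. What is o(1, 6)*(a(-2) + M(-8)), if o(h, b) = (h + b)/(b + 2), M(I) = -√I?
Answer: -63/8 - 7*I*√2/4 ≈ -7.875 - 2.4749*I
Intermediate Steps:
o(h, b) = (b + h)/(2 + b)
o(1, 6)*(a(-2) + M(-8)) = ((6 + 1)/(2 + 6))*(-9 - √(-8)) = (7/8)*(-9 - 2*I*√2) = ((⅛)*7)*(-9 - 2*I*√2) = 7*(-9 - 2*I*√2)/8 = -63/8 - 7*I*√2/4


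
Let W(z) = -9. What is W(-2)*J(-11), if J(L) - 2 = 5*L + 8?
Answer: 405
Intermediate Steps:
J(L) = 10 + 5*L (J(L) = 2 + (5*L + 8) = 2 + (8 + 5*L) = 10 + 5*L)
W(-2)*J(-11) = -9*(10 + 5*(-11)) = -9*(10 - 55) = -9*(-45) = 405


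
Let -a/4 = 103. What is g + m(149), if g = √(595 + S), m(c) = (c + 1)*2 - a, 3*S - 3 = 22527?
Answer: 712 + √8105 ≈ 802.03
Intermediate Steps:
S = 7510 (S = 1 + (⅓)*22527 = 1 + 7509 = 7510)
a = -412 (a = -4*103 = -412)
m(c) = 414 + 2*c (m(c) = (c + 1)*2 - 1*(-412) = (1 + c)*2 + 412 = (2 + 2*c) + 412 = 414 + 2*c)
g = √8105 (g = √(595 + 7510) = √8105 ≈ 90.028)
g + m(149) = √8105 + (414 + 2*149) = √8105 + (414 + 298) = √8105 + 712 = 712 + √8105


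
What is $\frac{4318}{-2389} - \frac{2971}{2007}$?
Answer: $- \frac{15763945}{4794723} \approx -3.2878$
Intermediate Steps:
$\frac{4318}{-2389} - \frac{2971}{2007} = 4318 \left(- \frac{1}{2389}\right) - \frac{2971}{2007} = - \frac{4318}{2389} - \frac{2971}{2007} = - \frac{15763945}{4794723}$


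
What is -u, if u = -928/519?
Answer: 928/519 ≈ 1.7881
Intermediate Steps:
u = -928/519 (u = -928*1/519 = -928/519 ≈ -1.7881)
-u = -1*(-928/519) = 928/519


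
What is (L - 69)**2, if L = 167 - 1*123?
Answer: 625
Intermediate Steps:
L = 44 (L = 167 - 123 = 44)
(L - 69)**2 = (44 - 69)**2 = (-25)**2 = 625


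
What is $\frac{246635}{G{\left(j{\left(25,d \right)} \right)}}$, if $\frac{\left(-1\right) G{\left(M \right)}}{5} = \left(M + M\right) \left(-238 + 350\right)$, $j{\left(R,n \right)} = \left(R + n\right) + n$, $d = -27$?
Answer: $\frac{49327}{6496} \approx 7.5934$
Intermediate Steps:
$j{\left(R,n \right)} = R + 2 n$
$G{\left(M \right)} = - 1120 M$ ($G{\left(M \right)} = - 5 \left(M + M\right) \left(-238 + 350\right) = - 5 \cdot 2 M 112 = - 5 \cdot 224 M = - 1120 M$)
$\frac{246635}{G{\left(j{\left(25,d \right)} \right)}} = \frac{246635}{\left(-1120\right) \left(25 + 2 \left(-27\right)\right)} = \frac{246635}{\left(-1120\right) \left(25 - 54\right)} = \frac{246635}{\left(-1120\right) \left(-29\right)} = \frac{246635}{32480} = 246635 \cdot \frac{1}{32480} = \frac{49327}{6496}$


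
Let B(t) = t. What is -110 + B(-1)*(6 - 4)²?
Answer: -114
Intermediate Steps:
-110 + B(-1)*(6 - 4)² = -110 - (6 - 4)² = -110 - 1*2² = -110 - 1*4 = -110 - 4 = -114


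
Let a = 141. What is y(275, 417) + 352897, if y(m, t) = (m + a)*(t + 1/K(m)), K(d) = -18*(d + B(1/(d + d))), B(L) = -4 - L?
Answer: 706092843329/1341441 ≈ 5.2637e+5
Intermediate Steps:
K(d) = 72 - 18*d + 9/d (K(d) = -18*(d + (-4 - 1/(d + d))) = -18*(d + (-4 - 1/(2*d))) = -18*(-4 + d - 1/(2*d)) = 72 - 18*d + 9/d)
y(m, t) = (141 + m)*(t + 1/(72 - 18*m + 9/m)) (y(m, t) = (m + 141)*(t + 1/(72 - 18*m + 9/m)) = (141 + m)*(t + 1/(72 - 18*m + 9/m)))
y(275, 417) + 352897 = (141 + 275)*(275 + 9*417*(1 + 2*275*(4 - 1*275)))/(9*(1 + 2*275*(4 - 1*275))) + 352897 = (⅑)*416*(275 + 9*417*(1 + 2*275*(4 - 275)))/(1 + 2*275*(4 - 275)) + 352897 = (⅑)*416*(275 + 9*417*(1 + 2*275*(-271)))/(1 + 2*275*(-271)) + 352897 = (⅑)*416*(275 + 9*417*(1 - 149050))/(1 - 149050) + 352897 = (⅑)*416*(275 + 9*417*(-149049))/(-149049) + 352897 = (⅑)*(-1/149049)*416*(275 - 559380897) + 352897 = (⅑)*(-1/149049)*416*(-559380622) + 352897 = 232702338752/1341441 + 352897 = 706092843329/1341441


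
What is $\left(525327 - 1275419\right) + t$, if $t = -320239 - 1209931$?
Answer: $-2280262$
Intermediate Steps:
$t = -1530170$
$\left(525327 - 1275419\right) + t = \left(525327 - 1275419\right) - 1530170 = -750092 - 1530170 = -2280262$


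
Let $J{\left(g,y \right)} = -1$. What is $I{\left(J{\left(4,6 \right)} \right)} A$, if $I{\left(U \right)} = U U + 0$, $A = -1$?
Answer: $-1$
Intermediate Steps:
$I{\left(U \right)} = U^{2}$ ($I{\left(U \right)} = U^{2} + 0 = U^{2}$)
$I{\left(J{\left(4,6 \right)} \right)} A = \left(-1\right)^{2} \left(-1\right) = 1 \left(-1\right) = -1$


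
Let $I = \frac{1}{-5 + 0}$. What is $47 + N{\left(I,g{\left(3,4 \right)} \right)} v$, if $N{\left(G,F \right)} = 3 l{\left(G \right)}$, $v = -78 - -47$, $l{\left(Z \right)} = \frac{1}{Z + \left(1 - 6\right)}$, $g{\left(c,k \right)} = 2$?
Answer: $\frac{1687}{26} \approx 64.885$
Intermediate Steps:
$l{\left(Z \right)} = \frac{1}{-5 + Z}$ ($l{\left(Z \right)} = \frac{1}{Z + \left(1 - 6\right)} = \frac{1}{Z - 5} = \frac{1}{-5 + Z}$)
$I = - \frac{1}{5}$ ($I = \frac{1}{-5} = - \frac{1}{5} \approx -0.2$)
$v = -31$ ($v = -78 + 47 = -31$)
$N{\left(G,F \right)} = \frac{3}{-5 + G}$
$47 + N{\left(I,g{\left(3,4 \right)} \right)} v = 47 + \frac{3}{-5 - \frac{1}{5}} \left(-31\right) = 47 + \frac{3}{- \frac{26}{5}} \left(-31\right) = 47 + 3 \left(- \frac{5}{26}\right) \left(-31\right) = 47 - - \frac{465}{26} = 47 + \frac{465}{26} = \frac{1687}{26}$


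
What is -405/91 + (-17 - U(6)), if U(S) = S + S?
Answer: -3044/91 ≈ -33.451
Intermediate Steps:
U(S) = 2*S
-405/91 + (-17 - U(6)) = -405/91 + (-17 - 2*6) = (1/91)*(-405) + (-17 - 1*12) = -405/91 + (-17 - 12) = -405/91 - 29 = -3044/91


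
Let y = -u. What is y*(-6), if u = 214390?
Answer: 1286340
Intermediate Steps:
y = -214390 (y = -1*214390 = -214390)
y*(-6) = -214390*(-6) = 1286340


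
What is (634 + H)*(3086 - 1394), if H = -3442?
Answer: -4751136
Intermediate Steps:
(634 + H)*(3086 - 1394) = (634 - 3442)*(3086 - 1394) = -2808*1692 = -4751136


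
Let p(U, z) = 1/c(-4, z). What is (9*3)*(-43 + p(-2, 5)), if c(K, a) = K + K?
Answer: -9315/8 ≈ -1164.4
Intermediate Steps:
c(K, a) = 2*K
p(U, z) = -⅛ (p(U, z) = 1/(2*(-4)) = 1/(-8) = -⅛)
(9*3)*(-43 + p(-2, 5)) = (9*3)*(-43 - ⅛) = 27*(-345/8) = -9315/8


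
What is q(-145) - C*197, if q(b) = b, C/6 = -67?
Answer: 79049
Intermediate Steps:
C = -402 (C = 6*(-67) = -402)
q(-145) - C*197 = -145 - (-402)*197 = -145 - 1*(-79194) = -145 + 79194 = 79049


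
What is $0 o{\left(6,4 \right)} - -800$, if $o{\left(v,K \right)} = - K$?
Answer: $800$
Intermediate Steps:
$0 o{\left(6,4 \right)} - -800 = 0 \left(\left(-1\right) 4\right) - -800 = 0 \left(-4\right) + 800 = 0 + 800 = 800$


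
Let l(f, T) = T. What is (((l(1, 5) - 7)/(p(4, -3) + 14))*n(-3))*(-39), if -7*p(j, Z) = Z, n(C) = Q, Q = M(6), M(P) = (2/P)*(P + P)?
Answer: 2184/101 ≈ 21.624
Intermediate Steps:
M(P) = 4 (M(P) = (2/P)*(2*P) = 4)
Q = 4
n(C) = 4
p(j, Z) = -Z/7
(((l(1, 5) - 7)/(p(4, -3) + 14))*n(-3))*(-39) = (((5 - 7)/(-⅐*(-3) + 14))*4)*(-39) = (-2/(3/7 + 14)*4)*(-39) = (-2/101/7*4)*(-39) = (-2*7/101*4)*(-39) = -14/101*4*(-39) = -56/101*(-39) = 2184/101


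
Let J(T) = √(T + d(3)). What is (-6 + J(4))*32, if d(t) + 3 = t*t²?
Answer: -192 + 64*√7 ≈ -22.672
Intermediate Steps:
d(t) = -3 + t³ (d(t) = -3 + t*t² = -3 + t³)
J(T) = √(24 + T) (J(T) = √(T + (-3 + 3³)) = √(T + (-3 + 27)) = √(T + 24) = √(24 + T))
(-6 + J(4))*32 = (-6 + √(24 + 4))*32 = (-6 + √28)*32 = (-6 + 2*√7)*32 = -192 + 64*√7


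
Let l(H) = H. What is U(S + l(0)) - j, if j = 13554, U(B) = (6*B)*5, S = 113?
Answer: -10164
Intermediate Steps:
U(B) = 30*B
U(S + l(0)) - j = 30*(113 + 0) - 1*13554 = 30*113 - 13554 = 3390 - 13554 = -10164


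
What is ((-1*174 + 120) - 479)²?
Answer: 284089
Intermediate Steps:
((-1*174 + 120) - 479)² = ((-174 + 120) - 479)² = (-54 - 479)² = (-533)² = 284089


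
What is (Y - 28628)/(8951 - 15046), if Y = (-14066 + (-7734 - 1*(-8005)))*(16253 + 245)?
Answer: 227618538/6095 ≈ 37345.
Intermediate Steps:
Y = -227589910 (Y = (-14066 + (-7734 + 8005))*16498 = (-14066 + 271)*16498 = -13795*16498 = -227589910)
(Y - 28628)/(8951 - 15046) = (-227589910 - 28628)/(8951 - 15046) = -227618538/(-6095) = -227618538*(-1/6095) = 227618538/6095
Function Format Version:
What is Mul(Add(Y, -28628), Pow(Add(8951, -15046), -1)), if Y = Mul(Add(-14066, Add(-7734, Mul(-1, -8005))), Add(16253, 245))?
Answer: Rational(227618538, 6095) ≈ 37345.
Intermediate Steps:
Y = -227589910 (Y = Mul(Add(-14066, Add(-7734, 8005)), 16498) = Mul(Add(-14066, 271), 16498) = Mul(-13795, 16498) = -227589910)
Mul(Add(Y, -28628), Pow(Add(8951, -15046), -1)) = Mul(Add(-227589910, -28628), Pow(Add(8951, -15046), -1)) = Mul(-227618538, Pow(-6095, -1)) = Mul(-227618538, Rational(-1, 6095)) = Rational(227618538, 6095)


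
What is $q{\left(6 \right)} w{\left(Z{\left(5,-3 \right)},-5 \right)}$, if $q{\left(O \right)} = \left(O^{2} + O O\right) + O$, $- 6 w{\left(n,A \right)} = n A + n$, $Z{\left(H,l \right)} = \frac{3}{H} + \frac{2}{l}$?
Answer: $- \frac{52}{15} \approx -3.4667$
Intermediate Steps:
$Z{\left(H,l \right)} = \frac{2}{l} + \frac{3}{H}$
$w{\left(n,A \right)} = - \frac{n}{6} - \frac{A n}{6}$ ($w{\left(n,A \right)} = - \frac{n A + n}{6} = - \frac{A n + n}{6} = - \frac{n + A n}{6} = - \frac{n}{6} - \frac{A n}{6}$)
$q{\left(O \right)} = O + 2 O^{2}$ ($q{\left(O \right)} = \left(O^{2} + O^{2}\right) + O = 2 O^{2} + O = O + 2 O^{2}$)
$q{\left(6 \right)} w{\left(Z{\left(5,-3 \right)},-5 \right)} = 6 \left(1 + 2 \cdot 6\right) \left(- \frac{\left(\frac{2}{-3} + \frac{3}{5}\right) \left(1 - 5\right)}{6}\right) = 6 \left(1 + 12\right) \left(\left(- \frac{1}{6}\right) \left(2 \left(- \frac{1}{3}\right) + 3 \cdot \frac{1}{5}\right) \left(-4\right)\right) = 6 \cdot 13 \left(\left(- \frac{1}{6}\right) \left(- \frac{2}{3} + \frac{3}{5}\right) \left(-4\right)\right) = 78 \left(\left(- \frac{1}{6}\right) \left(- \frac{1}{15}\right) \left(-4\right)\right) = 78 \left(- \frac{2}{45}\right) = - \frac{52}{15}$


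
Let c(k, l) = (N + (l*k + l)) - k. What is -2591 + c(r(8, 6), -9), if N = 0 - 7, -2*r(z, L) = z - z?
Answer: -2607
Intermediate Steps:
r(z, L) = 0 (r(z, L) = -(z - z)/2 = -½*0 = 0)
N = -7
c(k, l) = -7 + l - k + k*l (c(k, l) = (-7 + (l*k + l)) - k = (-7 + (k*l + l)) - k = (-7 + (l + k*l)) - k = (-7 + l + k*l) - k = -7 + l - k + k*l)
-2591 + c(r(8, 6), -9) = -2591 + (-7 - 9 - 1*0 + 0*(-9)) = -2591 + (-7 - 9 + 0 + 0) = -2591 - 16 = -2607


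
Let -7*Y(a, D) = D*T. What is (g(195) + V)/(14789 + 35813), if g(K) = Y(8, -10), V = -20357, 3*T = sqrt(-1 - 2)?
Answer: -20357/50602 + 5*I*sqrt(3)/531321 ≈ -0.4023 + 1.6299e-5*I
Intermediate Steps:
T = I*sqrt(3)/3 (T = sqrt(-1 - 2)/3 = sqrt(-3)/3 = (I*sqrt(3))/3 = I*sqrt(3)/3 ≈ 0.57735*I)
Y(a, D) = -I*D*sqrt(3)/21 (Y(a, D) = -D*I*sqrt(3)/3/7 = -I*D*sqrt(3)/21)
g(K) = 10*I*sqrt(3)/21 (g(K) = -1/21*I*(-10)*sqrt(3) = 10*I*sqrt(3)/21)
(g(195) + V)/(14789 + 35813) = (10*I*sqrt(3)/21 - 20357)/(14789 + 35813) = (-20357 + 10*I*sqrt(3)/21)/50602 = (-20357 + 10*I*sqrt(3)/21)*(1/50602) = -20357/50602 + 5*I*sqrt(3)/531321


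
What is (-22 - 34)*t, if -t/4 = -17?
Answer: -3808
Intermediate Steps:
t = 68 (t = -4*(-17) = 68)
(-22 - 34)*t = (-22 - 34)*68 = -56*68 = -3808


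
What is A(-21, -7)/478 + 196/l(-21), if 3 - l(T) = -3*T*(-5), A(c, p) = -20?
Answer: 21832/38001 ≈ 0.57451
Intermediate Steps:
l(T) = 3 - 15*T (l(T) = 3 - (-3*T)*(-5) = 3 - 15*T)
A(-21, -7)/478 + 196/l(-21) = -20/478 + 196/(3 - 15*(-21)) = -20*1/478 + 196/(3 + 315) = -10/239 + 196/318 = -10/239 + 196*(1/318) = -10/239 + 98/159 = 21832/38001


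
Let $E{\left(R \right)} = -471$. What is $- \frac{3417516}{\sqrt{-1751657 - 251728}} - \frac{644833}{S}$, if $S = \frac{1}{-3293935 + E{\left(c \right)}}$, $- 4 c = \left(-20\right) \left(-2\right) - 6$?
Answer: $2124341704198 + \frac{1139172 i \sqrt{2003385}}{667795} \approx 2.1243 \cdot 10^{12} + 2414.5 i$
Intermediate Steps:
$c = - \frac{17}{2}$ ($c = - \frac{\left(-20\right) \left(-2\right) - 6}{4} = - \frac{40 - 6}{4} = \left(- \frac{1}{4}\right) 34 = - \frac{17}{2} \approx -8.5$)
$S = - \frac{1}{3294406}$ ($S = \frac{1}{-3293935 - 471} = \frac{1}{-3294406} = - \frac{1}{3294406} \approx -3.0354 \cdot 10^{-7}$)
$- \frac{3417516}{\sqrt{-1751657 - 251728}} - \frac{644833}{S} = - \frac{3417516}{\sqrt{-1751657 - 251728}} - \frac{644833}{- \frac{1}{3294406}} = - \frac{3417516}{\sqrt{-2003385}} - -2124341704198 = - \frac{3417516}{i \sqrt{2003385}} + 2124341704198 = - 3417516 \left(- \frac{i \sqrt{2003385}}{2003385}\right) + 2124341704198 = \frac{1139172 i \sqrt{2003385}}{667795} + 2124341704198 = 2124341704198 + \frac{1139172 i \sqrt{2003385}}{667795}$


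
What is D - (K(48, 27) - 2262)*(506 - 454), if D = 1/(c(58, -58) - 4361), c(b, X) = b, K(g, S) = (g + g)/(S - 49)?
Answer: 5578237069/47333 ≈ 1.1785e+5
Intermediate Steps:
K(g, S) = 2*g/(-49 + S) (K(g, S) = (2*g)/(-49 + S) = 2*g/(-49 + S))
D = -1/4303 (D = 1/(58 - 4361) = 1/(-4303) = -1/4303 ≈ -0.00023240)
D - (K(48, 27) - 2262)*(506 - 454) = -1/4303 - (2*48/(-49 + 27) - 2262)*(506 - 454) = -1/4303 - (2*48/(-22) - 2262)*52 = -1/4303 - (2*48*(-1/22) - 2262)*52 = -1/4303 - (-48/11 - 2262)*52 = -1/4303 - (-24930)*52/11 = -1/4303 - 1*(-1296360/11) = -1/4303 + 1296360/11 = 5578237069/47333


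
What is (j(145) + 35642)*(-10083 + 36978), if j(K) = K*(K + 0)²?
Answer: 82951360965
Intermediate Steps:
j(K) = K³ (j(K) = K*K² = K³)
(j(145) + 35642)*(-10083 + 36978) = (145³ + 35642)*(-10083 + 36978) = (3048625 + 35642)*26895 = 3084267*26895 = 82951360965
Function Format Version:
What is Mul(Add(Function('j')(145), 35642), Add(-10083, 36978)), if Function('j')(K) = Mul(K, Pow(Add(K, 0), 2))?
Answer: 82951360965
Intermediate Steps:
Function('j')(K) = Pow(K, 3) (Function('j')(K) = Mul(K, Pow(K, 2)) = Pow(K, 3))
Mul(Add(Function('j')(145), 35642), Add(-10083, 36978)) = Mul(Add(Pow(145, 3), 35642), Add(-10083, 36978)) = Mul(Add(3048625, 35642), 26895) = Mul(3084267, 26895) = 82951360965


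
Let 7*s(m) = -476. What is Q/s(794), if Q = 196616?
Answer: -49154/17 ≈ -2891.4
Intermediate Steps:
s(m) = -68 (s(m) = (⅐)*(-476) = -68)
Q/s(794) = 196616/(-68) = 196616*(-1/68) = -49154/17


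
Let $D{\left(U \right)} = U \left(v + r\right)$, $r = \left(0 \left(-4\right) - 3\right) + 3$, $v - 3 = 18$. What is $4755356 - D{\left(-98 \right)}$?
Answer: $4757414$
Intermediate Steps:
$v = 21$ ($v = 3 + 18 = 21$)
$r = 0$ ($r = \left(0 - 3\right) + 3 = -3 + 3 = 0$)
$D{\left(U \right)} = 21 U$ ($D{\left(U \right)} = U \left(21 + 0\right) = U 21 = 21 U$)
$4755356 - D{\left(-98 \right)} = 4755356 - 21 \left(-98\right) = 4755356 - -2058 = 4755356 + 2058 = 4757414$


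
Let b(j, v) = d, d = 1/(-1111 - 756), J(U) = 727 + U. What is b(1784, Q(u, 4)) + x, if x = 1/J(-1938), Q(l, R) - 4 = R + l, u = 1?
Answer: -3078/2260937 ≈ -0.0013614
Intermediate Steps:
d = -1/1867 (d = 1/(-1867) = -1/1867 ≈ -0.00053562)
Q(l, R) = 4 + R + l (Q(l, R) = 4 + (R + l) = 4 + R + l)
b(j, v) = -1/1867
x = -1/1211 (x = 1/(727 - 1938) = 1/(-1211) = -1/1211 ≈ -0.00082576)
b(1784, Q(u, 4)) + x = -1/1867 - 1/1211 = -3078/2260937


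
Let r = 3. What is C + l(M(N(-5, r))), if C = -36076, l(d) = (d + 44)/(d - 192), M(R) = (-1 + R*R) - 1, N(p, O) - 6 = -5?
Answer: -6962711/193 ≈ -36076.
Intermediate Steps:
N(p, O) = 1 (N(p, O) = 6 - 5 = 1)
M(R) = -2 + R² (M(R) = (-1 + R²) - 1 = -2 + R²)
l(d) = (44 + d)/(-192 + d)
C + l(M(N(-5, r))) = -36076 + (44 + (-2 + 1²))/(-192 + (-2 + 1²)) = -36076 + (44 + (-2 + 1))/(-192 + (-2 + 1)) = -36076 + (44 - 1)/(-192 - 1) = -36076 + 43/(-193) = -36076 - 1/193*43 = -36076 - 43/193 = -6962711/193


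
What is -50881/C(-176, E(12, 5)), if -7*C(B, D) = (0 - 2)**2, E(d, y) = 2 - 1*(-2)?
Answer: 356167/4 ≈ 89042.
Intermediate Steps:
E(d, y) = 4 (E(d, y) = 2 + 2 = 4)
C(B, D) = -4/7 (C(B, D) = -(0 - 2)**2/7 = -1/7*(-2)**2 = -1/7*4 = -4/7)
-50881/C(-176, E(12, 5)) = -50881/(-4/7) = -50881*(-7/4) = 356167/4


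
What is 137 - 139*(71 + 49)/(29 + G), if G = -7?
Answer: -6833/11 ≈ -621.18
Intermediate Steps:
137 - 139*(71 + 49)/(29 + G) = 137 - 139*(71 + 49)/(29 - 7) = 137 - 16680/22 = 137 - 139*60/11 = 137 - 8340/11 = -6833/11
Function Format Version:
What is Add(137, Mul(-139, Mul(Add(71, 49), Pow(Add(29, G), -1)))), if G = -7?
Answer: Rational(-6833, 11) ≈ -621.18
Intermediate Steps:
Add(137, Mul(-139, Mul(Add(71, 49), Pow(Add(29, G), -1)))) = Add(137, Mul(-139, Mul(Add(71, 49), Pow(Add(29, -7), -1)))) = Add(137, Mul(-139, Mul(120, Pow(22, -1)))) = Add(137, Mul(-139, Mul(120, Rational(1, 22)))) = Add(137, Mul(-139, Rational(60, 11))) = Add(137, Rational(-8340, 11)) = Rational(-6833, 11)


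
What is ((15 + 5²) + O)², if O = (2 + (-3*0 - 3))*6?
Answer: 1156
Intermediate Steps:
O = -6 (O = (2 + (0 - 3))*6 = (2 - 3)*6 = -1*6 = -6)
((15 + 5²) + O)² = ((15 + 5²) - 6)² = ((15 + 25) - 6)² = (40 - 6)² = 34² = 1156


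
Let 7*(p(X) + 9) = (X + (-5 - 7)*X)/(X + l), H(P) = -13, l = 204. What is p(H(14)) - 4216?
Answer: -5648682/1337 ≈ -4224.9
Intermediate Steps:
p(X) = -9 - 11*X/(7*(204 + X)) (p(X) = -9 + ((X + (-5 - 7)*X)/(X + 204))/7 = -9 + ((X - 12*X)/(204 + X))/7 = -9 + ((-11*X)/(204 + X))/7 = -9 + (-11*X/(204 + X))/7 = -9 - 11*X/(7*(204 + X)))
p(H(14)) - 4216 = 2*(-6426 - 37*(-13))/(7*(204 - 13)) - 4216 = (2/7)*(-6426 + 481)/191 - 4216 = (2/7)*(1/191)*(-5945) - 4216 = -11890/1337 - 4216 = -5648682/1337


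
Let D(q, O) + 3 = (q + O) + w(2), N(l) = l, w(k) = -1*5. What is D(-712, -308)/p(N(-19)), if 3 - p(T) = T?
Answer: -514/11 ≈ -46.727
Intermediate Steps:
w(k) = -5
p(T) = 3 - T
D(q, O) = -8 + O + q (D(q, O) = -3 + ((q + O) - 5) = -3 + ((O + q) - 5) = -3 + (-5 + O + q) = -8 + O + q)
D(-712, -308)/p(N(-19)) = (-8 - 308 - 712)/(3 - 1*(-19)) = -1028/(3 + 19) = -1028/22 = -1028*1/22 = -514/11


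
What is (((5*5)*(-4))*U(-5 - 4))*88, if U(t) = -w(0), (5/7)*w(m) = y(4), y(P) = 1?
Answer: 12320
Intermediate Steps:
w(m) = 7/5 (w(m) = (7/5)*1 = 7/5)
U(t) = -7/5 (U(t) = -1*7/5 = -7/5)
(((5*5)*(-4))*U(-5 - 4))*88 = (((5*5)*(-4))*(-7/5))*88 = ((25*(-4))*(-7/5))*88 = -100*(-7/5)*88 = 140*88 = 12320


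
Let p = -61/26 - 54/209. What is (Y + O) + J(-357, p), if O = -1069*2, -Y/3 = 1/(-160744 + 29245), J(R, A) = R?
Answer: -109363334/43833 ≈ -2495.0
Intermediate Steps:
p = -14153/5434 (p = -61*1/26 - 54*1/209 = -61/26 - 54/209 = -14153/5434 ≈ -2.6045)
Y = 1/43833 (Y = -3/(-160744 + 29245) = -3/(-131499) = -3*(-1/131499) = 1/43833 ≈ 2.2814e-5)
O = -2138
(Y + O) + J(-357, p) = (1/43833 - 2138) - 357 = -93714953/43833 - 357 = -109363334/43833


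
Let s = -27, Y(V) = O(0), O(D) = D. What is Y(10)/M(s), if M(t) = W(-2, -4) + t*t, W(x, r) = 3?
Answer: 0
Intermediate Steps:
Y(V) = 0
M(t) = 3 + t² (M(t) = 3 + t*t = 3 + t²)
Y(10)/M(s) = 0/(3 + (-27)²) = 0/(3 + 729) = 0/732 = 0*(1/732) = 0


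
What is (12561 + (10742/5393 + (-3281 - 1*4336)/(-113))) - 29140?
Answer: -10061099484/609409 ≈ -16510.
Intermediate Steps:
(12561 + (10742/5393 + (-3281 - 1*4336)/(-113))) - 29140 = (12561 + (10742*(1/5393) + (-3281 - 4336)*(-1/113))) - 29140 = (12561 + (10742/5393 - 7617*(-1/113))) - 29140 = (12561 + (10742/5393 + 7617/113)) - 29140 = (12561 + 42292327/609409) - 29140 = 7697078776/609409 - 29140 = -10061099484/609409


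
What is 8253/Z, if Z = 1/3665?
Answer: 30247245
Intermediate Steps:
Z = 1/3665 ≈ 0.00027285
8253/Z = 8253/(1/3665) = 8253*3665 = 30247245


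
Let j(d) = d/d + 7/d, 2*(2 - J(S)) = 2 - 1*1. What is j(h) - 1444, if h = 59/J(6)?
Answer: -170253/118 ≈ -1442.8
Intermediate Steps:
J(S) = 3/2 (J(S) = 2 - (2 - 1*1)/2 = 2 - (2 - 1)/2 = 2 - 1/2*1 = 2 - 1/2 = 3/2)
h = 118/3 (h = 59/(3/2) = 59*(2/3) = 118/3 ≈ 39.333)
j(d) = 1 + 7/d
j(h) - 1444 = (7 + 118/3)/(118/3) - 1444 = (3/118)*(139/3) - 1444 = 139/118 - 1444 = -170253/118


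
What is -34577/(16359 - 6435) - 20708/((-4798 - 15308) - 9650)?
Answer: -205841755/73824636 ≈ -2.7883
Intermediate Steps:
-34577/(16359 - 6435) - 20708/((-4798 - 15308) - 9650) = -34577/9924 - 20708/(-20106 - 9650) = -34577*1/9924 - 20708/(-29756) = -34577/9924 - 20708*(-1/29756) = -34577/9924 + 5177/7439 = -205841755/73824636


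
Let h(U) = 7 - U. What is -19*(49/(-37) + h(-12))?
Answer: -12426/37 ≈ -335.84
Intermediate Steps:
-19*(49/(-37) + h(-12)) = -19*(49/(-37) + (7 - 1*(-12))) = -19*(49*(-1/37) + (7 + 12)) = -19*(-49/37 + 19) = -19*654/37 = -12426/37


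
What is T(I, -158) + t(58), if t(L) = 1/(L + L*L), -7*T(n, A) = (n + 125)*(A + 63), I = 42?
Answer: 54290037/23954 ≈ 2266.4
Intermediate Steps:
T(n, A) = -(63 + A)*(125 + n)/7 (T(n, A) = -(n + 125)*(A + 63)/7 = -(125 + n)*(63 + A)/7 = -(63 + A)*(125 + n)/7)
t(L) = 1/(L + L²)
T(I, -158) + t(58) = (-1125 - 9*42 - 125/7*(-158) - ⅐*(-158)*42) + 1/(58*(1 + 58)) = (-1125 - 378 + 19750/7 + 948) + (1/58)/59 = 15865/7 + (1/58)*(1/59) = 15865/7 + 1/3422 = 54290037/23954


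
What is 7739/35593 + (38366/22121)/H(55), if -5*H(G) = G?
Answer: 517577571/8660880283 ≈ 0.059760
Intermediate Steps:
H(G) = -G/5
7739/35593 + (38366/22121)/H(55) = 7739/35593 + (38366/22121)/((-⅕*55)) = 7739*(1/35593) + (38366*(1/22121))/(-11) = 7739/35593 + (38366/22121)*(-1/11) = 7739/35593 - 38366/243331 = 517577571/8660880283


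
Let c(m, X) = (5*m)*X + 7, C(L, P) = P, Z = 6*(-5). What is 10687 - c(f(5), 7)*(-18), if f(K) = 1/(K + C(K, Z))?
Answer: 53939/5 ≈ 10788.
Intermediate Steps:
Z = -30
f(K) = 1/(-30 + K) (f(K) = 1/(K - 30) = 1/(-30 + K))
c(m, X) = 7 + 5*X*m (c(m, X) = 5*X*m + 7 = 7 + 5*X*m)
10687 - c(f(5), 7)*(-18) = 10687 - (7 + 5*7/(-30 + 5))*(-18) = 10687 - (7 + 5*7/(-25))*(-18) = 10687 - (7 + 5*7*(-1/25))*(-18) = 10687 - (7 - 7/5)*(-18) = 10687 - 28*(-18)/5 = 10687 - 1*(-504/5) = 10687 + 504/5 = 53939/5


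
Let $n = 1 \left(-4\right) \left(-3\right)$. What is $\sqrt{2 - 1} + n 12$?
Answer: $145$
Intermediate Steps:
$n = 12$ ($n = \left(-4\right) \left(-3\right) = 12$)
$\sqrt{2 - 1} + n 12 = \sqrt{2 - 1} + 12 \cdot 12 = \sqrt{1} + 144 = 1 + 144 = 145$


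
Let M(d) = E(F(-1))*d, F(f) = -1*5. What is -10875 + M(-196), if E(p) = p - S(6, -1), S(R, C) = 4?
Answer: -9111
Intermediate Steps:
F(f) = -5
E(p) = -4 + p (E(p) = p - 1*4 = p - 4 = -4 + p)
M(d) = -9*d (M(d) = (-4 - 5)*d = -9*d)
-10875 + M(-196) = -10875 - 9*(-196) = -10875 + 1764 = -9111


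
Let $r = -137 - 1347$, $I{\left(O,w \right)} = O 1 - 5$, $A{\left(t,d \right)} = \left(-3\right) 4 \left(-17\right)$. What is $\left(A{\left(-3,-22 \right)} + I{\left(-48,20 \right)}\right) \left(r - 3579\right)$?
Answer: $-764513$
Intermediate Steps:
$A{\left(t,d \right)} = 204$ ($A{\left(t,d \right)} = \left(-12\right) \left(-17\right) = 204$)
$I{\left(O,w \right)} = -5 + O$ ($I{\left(O,w \right)} = O - 5 = -5 + O$)
$r = -1484$
$\left(A{\left(-3,-22 \right)} + I{\left(-48,20 \right)}\right) \left(r - 3579\right) = \left(204 - 53\right) \left(-1484 - 3579\right) = \left(204 - 53\right) \left(-5063\right) = 151 \left(-5063\right) = -764513$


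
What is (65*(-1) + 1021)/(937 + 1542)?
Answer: 956/2479 ≈ 0.38564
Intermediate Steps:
(65*(-1) + 1021)/(937 + 1542) = (-65 + 1021)/2479 = 956*(1/2479) = 956/2479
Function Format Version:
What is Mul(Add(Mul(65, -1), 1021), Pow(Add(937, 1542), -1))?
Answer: Rational(956, 2479) ≈ 0.38564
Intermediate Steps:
Mul(Add(Mul(65, -1), 1021), Pow(Add(937, 1542), -1)) = Mul(Add(-65, 1021), Pow(2479, -1)) = Mul(956, Rational(1, 2479)) = Rational(956, 2479)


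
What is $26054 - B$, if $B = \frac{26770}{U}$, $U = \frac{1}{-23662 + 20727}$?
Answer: $78596004$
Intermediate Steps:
$U = - \frac{1}{2935}$ ($U = \frac{1}{-2935} = - \frac{1}{2935} \approx -0.00034072$)
$B = -78569950$ ($B = \frac{26770}{- \frac{1}{2935}} = 26770 \left(-2935\right) = -78569950$)
$26054 - B = 26054 - -78569950 = 26054 + 78569950 = 78596004$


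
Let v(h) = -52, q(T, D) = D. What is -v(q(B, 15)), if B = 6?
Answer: 52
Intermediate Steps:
-v(q(B, 15)) = -1*(-52) = 52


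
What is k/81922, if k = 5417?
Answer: 5417/81922 ≈ 0.066124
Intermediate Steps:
k/81922 = 5417/81922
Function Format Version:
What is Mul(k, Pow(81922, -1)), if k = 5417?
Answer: Rational(5417, 81922) ≈ 0.066124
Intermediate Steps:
Mul(k, Pow(81922, -1)) = Mul(5417, Pow(81922, -1)) = Mul(5417, Rational(1, 81922)) = Rational(5417, 81922)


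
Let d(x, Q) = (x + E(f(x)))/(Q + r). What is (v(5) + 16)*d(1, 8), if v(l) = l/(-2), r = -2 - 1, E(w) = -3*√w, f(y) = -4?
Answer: 27/10 - 81*I/5 ≈ 2.7 - 16.2*I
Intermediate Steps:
r = -3
v(l) = -l/2 (v(l) = l*(-½) = -l/2)
d(x, Q) = (x - 6*I)/(-3 + Q) (d(x, Q) = (x - 6*I)/(Q - 3) = (x - 6*I)/(-3 + Q))
(v(5) + 16)*d(1, 8) = (-½*5 + 16)*((1 - 6*I)/(-3 + 8)) = (-5/2 + 16)*((1 - 6*I)/5) = 27*((1 - 6*I)/5)/2 = 27*(⅕ - 6*I/5)/2 = 27/10 - 81*I/5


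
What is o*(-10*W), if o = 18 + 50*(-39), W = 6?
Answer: 115920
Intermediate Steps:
o = -1932 (o = 18 - 1950 = -1932)
o*(-10*W) = -(-19320)*6 = -1932*(-60) = 115920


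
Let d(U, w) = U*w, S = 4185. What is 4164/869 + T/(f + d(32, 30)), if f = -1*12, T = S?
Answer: 32001/3476 ≈ 9.2063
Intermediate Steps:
T = 4185
f = -12
4164/869 + T/(f + d(32, 30)) = 4164/869 + 4185/(-12 + 32*30) = 4164*(1/869) + 4185/(-12 + 960) = 4164/869 + 4185/948 = 4164/869 + 4185*(1/948) = 4164/869 + 1395/316 = 32001/3476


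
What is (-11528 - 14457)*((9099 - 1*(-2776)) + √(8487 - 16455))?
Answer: -308571875 - 103940*I*√498 ≈ -3.0857e+8 - 2.3195e+6*I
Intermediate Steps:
(-11528 - 14457)*((9099 - 1*(-2776)) + √(8487 - 16455)) = -25985*((9099 + 2776) + √(-7968)) = -25985*(11875 + 4*I*√498) = -308571875 - 103940*I*√498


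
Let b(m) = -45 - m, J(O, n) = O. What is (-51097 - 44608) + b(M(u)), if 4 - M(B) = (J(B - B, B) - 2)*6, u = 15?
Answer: -95766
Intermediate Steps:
M(B) = 16 (M(B) = 4 - ((B - B) - 2)*6 = 4 - (0 - 2)*6 = 4 - (-2)*6 = 4 - 1*(-12) = 4 + 12 = 16)
(-51097 - 44608) + b(M(u)) = (-51097 - 44608) + (-45 - 1*16) = -95705 + (-45 - 16) = -95705 - 61 = -95766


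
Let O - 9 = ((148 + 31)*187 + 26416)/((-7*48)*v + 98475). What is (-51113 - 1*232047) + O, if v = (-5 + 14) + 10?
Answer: -8691866284/30697 ≈ -2.8315e+5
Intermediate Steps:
v = 19 (v = 9 + 10 = 19)
O = 296236/30697 (O = 9 + ((148 + 31)*187 + 26416)/(-7*48*19 + 98475) = 9 + (179*187 + 26416)/(-336*19 + 98475) = 9 + (33473 + 26416)/(-6384 + 98475) = 9 + 59889/92091 = 9 + 59889*(1/92091) = 9 + 19963/30697 = 296236/30697 ≈ 9.6503)
(-51113 - 1*232047) + O = (-51113 - 1*232047) + 296236/30697 = (-51113 - 232047) + 296236/30697 = -283160 + 296236/30697 = -8691866284/30697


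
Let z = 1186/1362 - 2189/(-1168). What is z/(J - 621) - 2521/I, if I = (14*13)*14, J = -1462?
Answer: -1045610956157/1055403808368 ≈ -0.99072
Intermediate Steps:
I = 2548 (I = 182*14 = 2548)
z = 2183333/795408 (z = 1186*(1/1362) - 2189*(-1/1168) = 593/681 + 2189/1168 = 2183333/795408 ≈ 2.7449)
z/(J - 621) - 2521/I = 2183333/(795408*(-1462 - 621)) - 2521/2548 = (2183333/795408)/(-2083) - 2521*1/2548 = (2183333/795408)*(-1/2083) - 2521/2548 = -2183333/1656834864 - 2521/2548 = -1045610956157/1055403808368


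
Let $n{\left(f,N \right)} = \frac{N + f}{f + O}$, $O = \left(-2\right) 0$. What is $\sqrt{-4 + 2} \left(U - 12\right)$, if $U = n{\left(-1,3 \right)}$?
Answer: $- 14 i \sqrt{2} \approx - 19.799 i$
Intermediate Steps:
$O = 0$
$n{\left(f,N \right)} = \frac{N + f}{f}$ ($n{\left(f,N \right)} = \frac{N + f}{f + 0} = \frac{N + f}{f}$)
$U = -2$ ($U = \frac{3 - 1}{-1} = \left(-1\right) 2 = -2$)
$\sqrt{-4 + 2} \left(U - 12\right) = \sqrt{-4 + 2} \left(-2 - 12\right) = \sqrt{-2} \left(-14\right) = i \sqrt{2} \left(-14\right) = - 14 i \sqrt{2}$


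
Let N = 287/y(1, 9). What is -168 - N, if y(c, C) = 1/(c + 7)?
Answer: -2464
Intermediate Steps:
y(c, C) = 1/(7 + c)
N = 2296 (N = 287/(1/(7 + 1)) = 287/(1/8) = 287*8 = 2296)
-168 - N = -168 - 1*2296 = -168 - 2296 = -2464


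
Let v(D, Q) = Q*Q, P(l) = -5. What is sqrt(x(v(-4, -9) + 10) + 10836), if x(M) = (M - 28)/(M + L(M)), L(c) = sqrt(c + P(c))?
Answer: 3*sqrt(109571 + 1204*sqrt(86))/sqrt(91 + sqrt(86)) ≈ 104.10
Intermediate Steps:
v(D, Q) = Q**2
L(c) = sqrt(-5 + c) (L(c) = sqrt(c - 5) = sqrt(-5 + c))
x(M) = (-28 + M)/(M + sqrt(-5 + M)) (x(M) = (M - 28)/(M + sqrt(-5 + M)) = (-28 + M)/(M + sqrt(-5 + M)))
sqrt(x(v(-4, -9) + 10) + 10836) = sqrt((-28 + ((-9)**2 + 10))/(((-9)**2 + 10) + sqrt(-5 + ((-9)**2 + 10))) + 10836) = sqrt((-28 + (81 + 10))/((81 + 10) + sqrt(-5 + (81 + 10))) + 10836) = sqrt((-28 + 91)/(91 + sqrt(-5 + 91)) + 10836) = sqrt(63/(91 + sqrt(86)) + 10836) = sqrt(10836 + 63/(91 + sqrt(86)))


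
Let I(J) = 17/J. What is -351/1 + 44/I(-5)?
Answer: -6187/17 ≈ -363.94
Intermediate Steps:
-351/1 + 44/I(-5) = -351/1 + 44/((17/(-5))) = -351*1 + 44/((17*(-1/5))) = -351 + 44/(-17/5) = -351 + 44*(-5/17) = -351 - 220/17 = -6187/17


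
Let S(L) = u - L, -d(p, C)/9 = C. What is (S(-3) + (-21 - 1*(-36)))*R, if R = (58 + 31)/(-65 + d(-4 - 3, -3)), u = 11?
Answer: -2581/38 ≈ -67.921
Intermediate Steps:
d(p, C) = -9*C
S(L) = 11 - L
R = -89/38 (R = (58 + 31)/(-65 - 9*(-3)) = 89/(-65 + 27) = 89/(-38) = 89*(-1/38) = -89/38 ≈ -2.3421)
(S(-3) + (-21 - 1*(-36)))*R = ((11 - 1*(-3)) + (-21 - 1*(-36)))*(-89/38) = ((11 + 3) + (-21 + 36))*(-89/38) = (14 + 15)*(-89/38) = 29*(-89/38) = -2581/38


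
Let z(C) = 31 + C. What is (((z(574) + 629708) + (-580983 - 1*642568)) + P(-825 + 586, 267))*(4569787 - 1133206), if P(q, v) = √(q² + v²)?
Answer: -2038710439278 + 3436581*√128410 ≈ -2.0375e+12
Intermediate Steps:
(((z(574) + 629708) + (-580983 - 1*642568)) + P(-825 + 586, 267))*(4569787 - 1133206) = ((((31 + 574) + 629708) + (-580983 - 1*642568)) + √((-825 + 586)² + 267²))*(4569787 - 1133206) = (((605 + 629708) + (-580983 - 642568)) + √((-239)² + 71289))*3436581 = ((630313 - 1223551) + √(57121 + 71289))*3436581 = (-593238 + √128410)*3436581 = -2038710439278 + 3436581*√128410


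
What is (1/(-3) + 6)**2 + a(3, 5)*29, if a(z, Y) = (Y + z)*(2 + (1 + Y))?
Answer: 16993/9 ≈ 1888.1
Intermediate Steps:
a(z, Y) = (3 + Y)*(Y + z) (a(z, Y) = (Y + z)*(3 + Y) = (3 + Y)*(Y + z))
(1/(-3) + 6)**2 + a(3, 5)*29 = (1/(-3) + 6)**2 + (5**2 + 3*5 + 3*3 + 5*3)*29 = (1*(-1/3) + 6)**2 + (25 + 15 + 9 + 15)*29 = (-1/3 + 6)**2 + 64*29 = (17/3)**2 + 1856 = 289/9 + 1856 = 16993/9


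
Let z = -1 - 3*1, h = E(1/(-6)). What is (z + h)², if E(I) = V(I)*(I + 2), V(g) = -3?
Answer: 361/4 ≈ 90.250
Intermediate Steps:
E(I) = -6 - 3*I (E(I) = -3*(I + 2) = -3*(2 + I) = -6 - 3*I)
h = -11/2 (h = -6 - 3/(-6) = -6 - 3*(-⅙) = -6 + ½ = -11/2 ≈ -5.5000)
z = -4 (z = -1 - 3 = -4)
(z + h)² = (-4 - 11/2)² = (-19/2)² = 361/4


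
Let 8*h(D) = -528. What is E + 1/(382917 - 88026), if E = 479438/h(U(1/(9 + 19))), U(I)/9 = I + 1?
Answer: -7854552844/1081267 ≈ -7264.2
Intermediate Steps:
U(I) = 9 + 9*I (U(I) = 9*(I + 1) = 9*(1 + I) = 9 + 9*I)
h(D) = -66 (h(D) = (⅛)*(-528) = -66)
E = -239719/33 (E = 479438/(-66) = 479438*(-1/66) = -239719/33 ≈ -7264.2)
E + 1/(382917 - 88026) = -239719/33 + 1/(382917 - 88026) = -239719/33 + 1/294891 = -7854552844/1081267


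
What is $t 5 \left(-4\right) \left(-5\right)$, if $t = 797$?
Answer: $79700$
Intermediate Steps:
$t 5 \left(-4\right) \left(-5\right) = 797 \cdot 5 \left(-4\right) \left(-5\right) = 797 \left(\left(-20\right) \left(-5\right)\right) = 797 \cdot 100 = 79700$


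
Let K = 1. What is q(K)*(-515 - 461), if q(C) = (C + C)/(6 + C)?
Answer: -1952/7 ≈ -278.86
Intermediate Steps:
q(C) = 2*C/(6 + C) (q(C) = (2*C)/(6 + C) = 2*C/(6 + C))
q(K)*(-515 - 461) = (2*1/(6 + 1))*(-515 - 461) = (2*1/7)*(-976) = (2*1*(⅐))*(-976) = (2/7)*(-976) = -1952/7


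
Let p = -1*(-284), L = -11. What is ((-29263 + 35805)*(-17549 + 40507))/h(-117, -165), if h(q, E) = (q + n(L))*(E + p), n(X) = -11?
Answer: -37547809/3808 ≈ -9860.3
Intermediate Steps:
p = 284
h(q, E) = (-11 + q)*(284 + E) (h(q, E) = (q - 11)*(E + 284) = (-11 + q)*(284 + E))
((-29263 + 35805)*(-17549 + 40507))/h(-117, -165) = ((-29263 + 35805)*(-17549 + 40507))/(-3124 - 11*(-165) + 284*(-117) - 165*(-117)) = (6542*22958)/(-3124 + 1815 - 33228 + 19305) = 150191236/(-15232) = 150191236*(-1/15232) = -37547809/3808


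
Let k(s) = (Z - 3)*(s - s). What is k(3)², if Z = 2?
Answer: 0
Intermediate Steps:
k(s) = 0 (k(s) = (2 - 3)*(s - s) = -1*0 = 0)
k(3)² = 0² = 0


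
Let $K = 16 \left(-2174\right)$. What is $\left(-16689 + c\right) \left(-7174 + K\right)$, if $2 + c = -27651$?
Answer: $1860501636$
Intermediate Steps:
$c = -27653$ ($c = -2 - 27651 = -27653$)
$K = -34784$
$\left(-16689 + c\right) \left(-7174 + K\right) = \left(-16689 - 27653\right) \left(-7174 - 34784\right) = \left(-44342\right) \left(-41958\right) = 1860501636$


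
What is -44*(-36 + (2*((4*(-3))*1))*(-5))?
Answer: -3696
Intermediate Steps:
-44*(-36 + (2*((4*(-3))*1))*(-5)) = -44*(-36 + (2*(-12*1))*(-5)) = -44*(-36 + (2*(-12))*(-5)) = -44*(-36 - 24*(-5)) = -44*(-36 + 120) = -44*84 = -3696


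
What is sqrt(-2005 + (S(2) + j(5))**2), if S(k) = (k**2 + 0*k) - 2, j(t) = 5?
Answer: 2*I*sqrt(489) ≈ 44.227*I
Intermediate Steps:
S(k) = -2 + k**2 (S(k) = (k**2 + 0) - 2 = k**2 - 2 = -2 + k**2)
sqrt(-2005 + (S(2) + j(5))**2) = sqrt(-2005 + ((-2 + 2**2) + 5)**2) = sqrt(-2005 + ((-2 + 4) + 5)**2) = sqrt(-2005 + (2 + 5)**2) = sqrt(-2005 + 7**2) = sqrt(-2005 + 49) = sqrt(-1956) = 2*I*sqrt(489)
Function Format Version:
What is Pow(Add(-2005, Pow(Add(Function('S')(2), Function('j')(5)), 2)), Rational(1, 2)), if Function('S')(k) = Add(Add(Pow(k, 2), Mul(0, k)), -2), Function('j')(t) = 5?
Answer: Mul(2, I, Pow(489, Rational(1, 2))) ≈ Mul(44.227, I)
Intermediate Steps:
Function('S')(k) = Add(-2, Pow(k, 2)) (Function('S')(k) = Add(Add(Pow(k, 2), 0), -2) = Add(Pow(k, 2), -2) = Add(-2, Pow(k, 2)))
Pow(Add(-2005, Pow(Add(Function('S')(2), Function('j')(5)), 2)), Rational(1, 2)) = Pow(Add(-2005, Pow(Add(Add(-2, Pow(2, 2)), 5), 2)), Rational(1, 2)) = Pow(Add(-2005, Pow(Add(Add(-2, 4), 5), 2)), Rational(1, 2)) = Pow(Add(-2005, Pow(Add(2, 5), 2)), Rational(1, 2)) = Pow(Add(-2005, Pow(7, 2)), Rational(1, 2)) = Pow(Add(-2005, 49), Rational(1, 2)) = Pow(-1956, Rational(1, 2)) = Mul(2, I, Pow(489, Rational(1, 2)))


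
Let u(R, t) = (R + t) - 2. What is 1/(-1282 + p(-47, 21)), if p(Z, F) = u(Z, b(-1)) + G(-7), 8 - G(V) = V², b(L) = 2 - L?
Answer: -1/1369 ≈ -0.00073046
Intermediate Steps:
G(V) = 8 - V²
u(R, t) = -2 + R + t
p(Z, F) = -40 + Z (p(Z, F) = (-2 + Z + (2 - 1*(-1))) + (8 - 1*(-7)²) = (-2 + Z + (2 + 1)) + (8 - 1*49) = (-2 + Z + 3) + (8 - 49) = (1 + Z) - 41 = -40 + Z)
1/(-1282 + p(-47, 21)) = 1/(-1282 + (-40 - 47)) = 1/(-1282 - 87) = 1/(-1369) = -1/1369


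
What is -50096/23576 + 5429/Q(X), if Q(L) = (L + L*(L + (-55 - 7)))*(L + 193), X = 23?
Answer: -1198164671/556346448 ≈ -2.1536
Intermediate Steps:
Q(L) = (193 + L)*(L + L*(-62 + L)) (Q(L) = (L + L*(L - 62))*(193 + L) = (L + L*(-62 + L))*(193 + L) = (193 + L)*(L + L*(-62 + L)))
-50096/23576 + 5429/Q(X) = -50096/23576 + 5429/((23*(-11773 + 23**2 + 132*23))) = -50096*1/23576 + 5429/((23*(-11773 + 529 + 3036))) = -6262/2947 + 5429/((23*(-8208))) = -6262/2947 + 5429/(-188784) = -6262/2947 + 5429*(-1/188784) = -6262/2947 - 5429/188784 = -1198164671/556346448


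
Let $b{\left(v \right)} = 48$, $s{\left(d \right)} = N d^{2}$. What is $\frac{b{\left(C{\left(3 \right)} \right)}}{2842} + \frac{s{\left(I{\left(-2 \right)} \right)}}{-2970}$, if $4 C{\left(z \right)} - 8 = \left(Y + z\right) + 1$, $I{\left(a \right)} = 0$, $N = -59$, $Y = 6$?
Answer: $\frac{24}{1421} \approx 0.01689$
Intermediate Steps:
$C{\left(z \right)} = \frac{15}{4} + \frac{z}{4}$ ($C{\left(z \right)} = 2 + \frac{\left(6 + z\right) + 1}{4} = 2 + \frac{7 + z}{4} = 2 + \left(\frac{7}{4} + \frac{z}{4}\right) = \frac{15}{4} + \frac{z}{4}$)
$s{\left(d \right)} = - 59 d^{2}$
$\frac{b{\left(C{\left(3 \right)} \right)}}{2842} + \frac{s{\left(I{\left(-2 \right)} \right)}}{-2970} = \frac{48}{2842} + \frac{\left(-59\right) 0^{2}}{-2970} = 48 \cdot \frac{1}{2842} + \left(-59\right) 0 \left(- \frac{1}{2970}\right) = \frac{24}{1421} + 0 \left(- \frac{1}{2970}\right) = \frac{24}{1421} + 0 = \frac{24}{1421}$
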